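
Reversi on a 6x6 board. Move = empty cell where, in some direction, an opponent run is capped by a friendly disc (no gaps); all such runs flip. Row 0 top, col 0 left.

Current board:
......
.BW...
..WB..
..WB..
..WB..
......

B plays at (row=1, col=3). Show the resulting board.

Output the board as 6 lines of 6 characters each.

Answer: ......
.BBB..
..WB..
..WB..
..WB..
......

Derivation:
Place B at (1,3); scan 8 dirs for brackets.
Dir NW: first cell '.' (not opp) -> no flip
Dir N: first cell '.' (not opp) -> no flip
Dir NE: first cell '.' (not opp) -> no flip
Dir W: opp run (1,2) capped by B -> flip
Dir E: first cell '.' (not opp) -> no flip
Dir SW: opp run (2,2), next='.' -> no flip
Dir S: first cell 'B' (not opp) -> no flip
Dir SE: first cell '.' (not opp) -> no flip
All flips: (1,2)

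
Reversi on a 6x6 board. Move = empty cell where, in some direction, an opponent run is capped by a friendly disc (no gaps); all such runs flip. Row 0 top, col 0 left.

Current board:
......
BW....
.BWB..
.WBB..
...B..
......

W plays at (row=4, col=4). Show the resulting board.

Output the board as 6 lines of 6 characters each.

Answer: ......
BW....
.BWB..
.WBW..
...BW.
......

Derivation:
Place W at (4,4); scan 8 dirs for brackets.
Dir NW: opp run (3,3) capped by W -> flip
Dir N: first cell '.' (not opp) -> no flip
Dir NE: first cell '.' (not opp) -> no flip
Dir W: opp run (4,3), next='.' -> no flip
Dir E: first cell '.' (not opp) -> no flip
Dir SW: first cell '.' (not opp) -> no flip
Dir S: first cell '.' (not opp) -> no flip
Dir SE: first cell '.' (not opp) -> no flip
All flips: (3,3)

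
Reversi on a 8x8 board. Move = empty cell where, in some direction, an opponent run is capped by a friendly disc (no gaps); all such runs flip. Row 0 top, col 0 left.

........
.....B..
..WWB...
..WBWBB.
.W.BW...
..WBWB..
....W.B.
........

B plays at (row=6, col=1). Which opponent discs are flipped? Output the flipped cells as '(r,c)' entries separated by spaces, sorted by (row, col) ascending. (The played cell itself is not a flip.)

Dir NW: first cell '.' (not opp) -> no flip
Dir N: first cell '.' (not opp) -> no flip
Dir NE: opp run (5,2) capped by B -> flip
Dir W: first cell '.' (not opp) -> no flip
Dir E: first cell '.' (not opp) -> no flip
Dir SW: first cell '.' (not opp) -> no flip
Dir S: first cell '.' (not opp) -> no flip
Dir SE: first cell '.' (not opp) -> no flip

Answer: (5,2)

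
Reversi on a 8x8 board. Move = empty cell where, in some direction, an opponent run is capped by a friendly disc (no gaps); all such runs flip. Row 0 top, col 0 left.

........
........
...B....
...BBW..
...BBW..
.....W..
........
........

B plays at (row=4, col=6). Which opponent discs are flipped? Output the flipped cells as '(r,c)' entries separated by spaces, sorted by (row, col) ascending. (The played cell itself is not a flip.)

Answer: (4,5)

Derivation:
Dir NW: opp run (3,5), next='.' -> no flip
Dir N: first cell '.' (not opp) -> no flip
Dir NE: first cell '.' (not opp) -> no flip
Dir W: opp run (4,5) capped by B -> flip
Dir E: first cell '.' (not opp) -> no flip
Dir SW: opp run (5,5), next='.' -> no flip
Dir S: first cell '.' (not opp) -> no flip
Dir SE: first cell '.' (not opp) -> no flip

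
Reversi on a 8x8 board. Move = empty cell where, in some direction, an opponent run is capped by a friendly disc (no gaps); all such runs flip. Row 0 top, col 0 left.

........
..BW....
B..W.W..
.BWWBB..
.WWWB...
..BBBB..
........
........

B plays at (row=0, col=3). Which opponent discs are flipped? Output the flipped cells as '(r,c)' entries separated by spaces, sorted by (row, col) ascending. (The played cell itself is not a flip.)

Answer: (1,3) (2,3) (3,3) (4,3)

Derivation:
Dir NW: edge -> no flip
Dir N: edge -> no flip
Dir NE: edge -> no flip
Dir W: first cell '.' (not opp) -> no flip
Dir E: first cell '.' (not opp) -> no flip
Dir SW: first cell 'B' (not opp) -> no flip
Dir S: opp run (1,3) (2,3) (3,3) (4,3) capped by B -> flip
Dir SE: first cell '.' (not opp) -> no flip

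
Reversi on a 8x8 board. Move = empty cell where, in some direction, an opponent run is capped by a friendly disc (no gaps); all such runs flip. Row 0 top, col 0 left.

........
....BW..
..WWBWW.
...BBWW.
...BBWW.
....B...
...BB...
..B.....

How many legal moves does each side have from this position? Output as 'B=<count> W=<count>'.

-- B to move --
(0,4): no bracket -> illegal
(0,5): no bracket -> illegal
(0,6): flips 1 -> legal
(1,1): flips 1 -> legal
(1,2): flips 1 -> legal
(1,3): flips 1 -> legal
(1,6): flips 2 -> legal
(1,7): flips 2 -> legal
(2,1): flips 2 -> legal
(2,7): flips 4 -> legal
(3,1): no bracket -> illegal
(3,2): flips 1 -> legal
(3,7): flips 2 -> legal
(4,7): flips 4 -> legal
(5,5): no bracket -> illegal
(5,6): flips 1 -> legal
(5,7): flips 2 -> legal
B mobility = 13
-- W to move --
(0,3): flips 1 -> legal
(0,4): no bracket -> illegal
(0,5): flips 1 -> legal
(1,3): flips 2 -> legal
(3,2): flips 2 -> legal
(4,2): flips 4 -> legal
(5,2): flips 2 -> legal
(5,3): flips 3 -> legal
(5,5): flips 2 -> legal
(6,1): no bracket -> illegal
(6,2): no bracket -> illegal
(6,5): no bracket -> illegal
(7,1): no bracket -> illegal
(7,3): no bracket -> illegal
(7,4): no bracket -> illegal
(7,5): no bracket -> illegal
W mobility = 8

Answer: B=13 W=8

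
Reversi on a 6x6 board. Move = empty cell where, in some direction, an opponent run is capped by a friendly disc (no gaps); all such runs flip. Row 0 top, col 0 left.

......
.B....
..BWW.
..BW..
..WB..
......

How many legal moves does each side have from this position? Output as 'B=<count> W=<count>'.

-- B to move --
(1,2): no bracket -> illegal
(1,3): flips 2 -> legal
(1,4): flips 1 -> legal
(1,5): no bracket -> illegal
(2,5): flips 2 -> legal
(3,1): no bracket -> illegal
(3,4): flips 1 -> legal
(3,5): no bracket -> illegal
(4,1): flips 1 -> legal
(4,4): flips 1 -> legal
(5,1): no bracket -> illegal
(5,2): flips 1 -> legal
(5,3): no bracket -> illegal
B mobility = 7
-- W to move --
(0,0): flips 2 -> legal
(0,1): no bracket -> illegal
(0,2): no bracket -> illegal
(1,0): no bracket -> illegal
(1,2): flips 2 -> legal
(1,3): no bracket -> illegal
(2,0): no bracket -> illegal
(2,1): flips 1 -> legal
(3,1): flips 1 -> legal
(3,4): no bracket -> illegal
(4,1): flips 1 -> legal
(4,4): flips 1 -> legal
(5,2): no bracket -> illegal
(5,3): flips 1 -> legal
(5,4): no bracket -> illegal
W mobility = 7

Answer: B=7 W=7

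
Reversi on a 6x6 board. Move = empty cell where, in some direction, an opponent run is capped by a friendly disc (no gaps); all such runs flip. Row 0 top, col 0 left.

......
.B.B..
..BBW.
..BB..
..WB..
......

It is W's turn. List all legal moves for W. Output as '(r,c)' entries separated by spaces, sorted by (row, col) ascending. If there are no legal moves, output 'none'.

Answer: (0,2) (1,2) (2,1) (4,4)

Derivation:
(0,0): no bracket -> illegal
(0,1): no bracket -> illegal
(0,2): flips 1 -> legal
(0,3): no bracket -> illegal
(0,4): no bracket -> illegal
(1,0): no bracket -> illegal
(1,2): flips 2 -> legal
(1,4): no bracket -> illegal
(2,0): no bracket -> illegal
(2,1): flips 2 -> legal
(3,1): no bracket -> illegal
(3,4): no bracket -> illegal
(4,1): no bracket -> illegal
(4,4): flips 1 -> legal
(5,2): no bracket -> illegal
(5,3): no bracket -> illegal
(5,4): no bracket -> illegal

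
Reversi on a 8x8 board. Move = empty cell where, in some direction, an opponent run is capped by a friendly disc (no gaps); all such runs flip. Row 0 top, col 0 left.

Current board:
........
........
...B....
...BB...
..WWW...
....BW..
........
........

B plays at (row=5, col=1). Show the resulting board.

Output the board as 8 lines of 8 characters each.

Answer: ........
........
...B....
...BB...
..BWW...
.B..BW..
........
........

Derivation:
Place B at (5,1); scan 8 dirs for brackets.
Dir NW: first cell '.' (not opp) -> no flip
Dir N: first cell '.' (not opp) -> no flip
Dir NE: opp run (4,2) capped by B -> flip
Dir W: first cell '.' (not opp) -> no flip
Dir E: first cell '.' (not opp) -> no flip
Dir SW: first cell '.' (not opp) -> no flip
Dir S: first cell '.' (not opp) -> no flip
Dir SE: first cell '.' (not opp) -> no flip
All flips: (4,2)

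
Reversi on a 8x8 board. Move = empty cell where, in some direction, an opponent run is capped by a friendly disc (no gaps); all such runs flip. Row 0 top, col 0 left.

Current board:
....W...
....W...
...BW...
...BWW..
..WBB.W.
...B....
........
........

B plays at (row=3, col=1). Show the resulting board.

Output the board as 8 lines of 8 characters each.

Place B at (3,1); scan 8 dirs for brackets.
Dir NW: first cell '.' (not opp) -> no flip
Dir N: first cell '.' (not opp) -> no flip
Dir NE: first cell '.' (not opp) -> no flip
Dir W: first cell '.' (not opp) -> no flip
Dir E: first cell '.' (not opp) -> no flip
Dir SW: first cell '.' (not opp) -> no flip
Dir S: first cell '.' (not opp) -> no flip
Dir SE: opp run (4,2) capped by B -> flip
All flips: (4,2)

Answer: ....W...
....W...
...BW...
.B.BWW..
..BBB.W.
...B....
........
........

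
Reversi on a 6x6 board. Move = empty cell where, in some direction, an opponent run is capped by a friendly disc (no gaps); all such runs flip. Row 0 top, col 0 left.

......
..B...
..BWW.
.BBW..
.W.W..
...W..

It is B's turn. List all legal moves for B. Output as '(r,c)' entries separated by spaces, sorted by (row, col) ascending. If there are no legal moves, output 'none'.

Answer: (1,4) (2,5) (3,4) (4,4) (5,0) (5,1) (5,4)

Derivation:
(1,3): no bracket -> illegal
(1,4): flips 1 -> legal
(1,5): no bracket -> illegal
(2,5): flips 2 -> legal
(3,0): no bracket -> illegal
(3,4): flips 2 -> legal
(3,5): no bracket -> illegal
(4,0): no bracket -> illegal
(4,2): no bracket -> illegal
(4,4): flips 1 -> legal
(5,0): flips 1 -> legal
(5,1): flips 1 -> legal
(5,2): no bracket -> illegal
(5,4): flips 1 -> legal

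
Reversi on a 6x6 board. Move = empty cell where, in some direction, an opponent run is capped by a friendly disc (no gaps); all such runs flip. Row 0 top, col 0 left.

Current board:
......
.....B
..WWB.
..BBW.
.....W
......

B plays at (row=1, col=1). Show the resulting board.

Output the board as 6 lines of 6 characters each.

Place B at (1,1); scan 8 dirs for brackets.
Dir NW: first cell '.' (not opp) -> no flip
Dir N: first cell '.' (not opp) -> no flip
Dir NE: first cell '.' (not opp) -> no flip
Dir W: first cell '.' (not opp) -> no flip
Dir E: first cell '.' (not opp) -> no flip
Dir SW: first cell '.' (not opp) -> no flip
Dir S: first cell '.' (not opp) -> no flip
Dir SE: opp run (2,2) capped by B -> flip
All flips: (2,2)

Answer: ......
.B...B
..BWB.
..BBW.
.....W
......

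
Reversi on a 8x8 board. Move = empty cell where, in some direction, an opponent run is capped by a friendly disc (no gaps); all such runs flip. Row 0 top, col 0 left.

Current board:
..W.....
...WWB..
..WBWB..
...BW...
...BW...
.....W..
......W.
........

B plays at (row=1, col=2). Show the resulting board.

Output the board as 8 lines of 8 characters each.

Answer: ..W.....
..BBBB..
..WBWB..
...BW...
...BW...
.....W..
......W.
........

Derivation:
Place B at (1,2); scan 8 dirs for brackets.
Dir NW: first cell '.' (not opp) -> no flip
Dir N: opp run (0,2), next=edge -> no flip
Dir NE: first cell '.' (not opp) -> no flip
Dir W: first cell '.' (not opp) -> no flip
Dir E: opp run (1,3) (1,4) capped by B -> flip
Dir SW: first cell '.' (not opp) -> no flip
Dir S: opp run (2,2), next='.' -> no flip
Dir SE: first cell 'B' (not opp) -> no flip
All flips: (1,3) (1,4)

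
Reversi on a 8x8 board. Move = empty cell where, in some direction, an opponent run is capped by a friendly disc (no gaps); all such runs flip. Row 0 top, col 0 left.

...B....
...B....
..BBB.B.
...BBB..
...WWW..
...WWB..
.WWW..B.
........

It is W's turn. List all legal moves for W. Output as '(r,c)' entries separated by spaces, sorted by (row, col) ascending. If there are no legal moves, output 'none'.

Answer: (1,1) (1,2) (1,4) (1,7) (2,5) (5,6) (6,5) (7,7)

Derivation:
(0,2): no bracket -> illegal
(0,4): no bracket -> illegal
(1,1): flips 2 -> legal
(1,2): flips 2 -> legal
(1,4): flips 2 -> legal
(1,5): no bracket -> illegal
(1,6): no bracket -> illegal
(1,7): flips 2 -> legal
(2,1): no bracket -> illegal
(2,5): flips 2 -> legal
(2,7): no bracket -> illegal
(3,1): no bracket -> illegal
(3,2): no bracket -> illegal
(3,6): no bracket -> illegal
(3,7): no bracket -> illegal
(4,2): no bracket -> illegal
(4,6): no bracket -> illegal
(5,6): flips 1 -> legal
(5,7): no bracket -> illegal
(6,4): no bracket -> illegal
(6,5): flips 1 -> legal
(6,7): no bracket -> illegal
(7,5): no bracket -> illegal
(7,6): no bracket -> illegal
(7,7): flips 2 -> legal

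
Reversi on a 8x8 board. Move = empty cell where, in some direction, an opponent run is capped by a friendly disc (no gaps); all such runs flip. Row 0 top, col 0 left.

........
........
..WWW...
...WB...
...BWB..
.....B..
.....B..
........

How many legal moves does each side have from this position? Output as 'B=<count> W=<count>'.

Answer: B=6 W=6

Derivation:
-- B to move --
(1,1): flips 3 -> legal
(1,2): flips 1 -> legal
(1,3): flips 2 -> legal
(1,4): flips 1 -> legal
(1,5): no bracket -> illegal
(2,1): no bracket -> illegal
(2,5): no bracket -> illegal
(3,1): no bracket -> illegal
(3,2): flips 1 -> legal
(3,5): no bracket -> illegal
(4,2): no bracket -> illegal
(5,3): no bracket -> illegal
(5,4): flips 1 -> legal
B mobility = 6
-- W to move --
(2,5): no bracket -> illegal
(3,2): no bracket -> illegal
(3,5): flips 1 -> legal
(3,6): no bracket -> illegal
(4,2): flips 1 -> legal
(4,6): flips 1 -> legal
(5,2): no bracket -> illegal
(5,3): flips 1 -> legal
(5,4): no bracket -> illegal
(5,6): flips 2 -> legal
(6,4): no bracket -> illegal
(6,6): flips 1 -> legal
(7,4): no bracket -> illegal
(7,5): no bracket -> illegal
(7,6): no bracket -> illegal
W mobility = 6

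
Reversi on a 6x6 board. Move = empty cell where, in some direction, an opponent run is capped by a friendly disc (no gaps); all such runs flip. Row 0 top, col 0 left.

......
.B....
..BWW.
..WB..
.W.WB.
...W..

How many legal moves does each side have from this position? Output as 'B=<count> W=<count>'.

-- B to move --
(1,2): no bracket -> illegal
(1,3): flips 1 -> legal
(1,4): no bracket -> illegal
(1,5): flips 1 -> legal
(2,1): no bracket -> illegal
(2,5): flips 2 -> legal
(3,0): no bracket -> illegal
(3,1): flips 1 -> legal
(3,4): no bracket -> illegal
(3,5): no bracket -> illegal
(4,0): no bracket -> illegal
(4,2): flips 2 -> legal
(5,0): no bracket -> illegal
(5,1): no bracket -> illegal
(5,2): no bracket -> illegal
(5,4): no bracket -> illegal
B mobility = 5
-- W to move --
(0,0): no bracket -> illegal
(0,1): no bracket -> illegal
(0,2): no bracket -> illegal
(1,0): no bracket -> illegal
(1,2): flips 1 -> legal
(1,3): no bracket -> illegal
(2,0): no bracket -> illegal
(2,1): flips 1 -> legal
(3,1): no bracket -> illegal
(3,4): flips 1 -> legal
(3,5): flips 1 -> legal
(4,2): flips 1 -> legal
(4,5): flips 1 -> legal
(5,4): no bracket -> illegal
(5,5): no bracket -> illegal
W mobility = 6

Answer: B=5 W=6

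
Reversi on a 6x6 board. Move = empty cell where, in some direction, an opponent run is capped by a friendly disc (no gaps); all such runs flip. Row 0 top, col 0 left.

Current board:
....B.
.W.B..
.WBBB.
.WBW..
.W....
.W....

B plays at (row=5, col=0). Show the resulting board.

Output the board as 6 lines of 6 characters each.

Place B at (5,0); scan 8 dirs for brackets.
Dir NW: edge -> no flip
Dir N: first cell '.' (not opp) -> no flip
Dir NE: opp run (4,1) capped by B -> flip
Dir W: edge -> no flip
Dir E: opp run (5,1), next='.' -> no flip
Dir SW: edge -> no flip
Dir S: edge -> no flip
Dir SE: edge -> no flip
All flips: (4,1)

Answer: ....B.
.W.B..
.WBBB.
.WBW..
.B....
BW....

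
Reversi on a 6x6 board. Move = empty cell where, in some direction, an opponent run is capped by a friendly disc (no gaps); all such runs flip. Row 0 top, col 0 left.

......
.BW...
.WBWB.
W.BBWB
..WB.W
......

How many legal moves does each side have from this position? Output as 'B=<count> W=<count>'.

Answer: B=12 W=11

Derivation:
-- B to move --
(0,1): no bracket -> illegal
(0,2): flips 1 -> legal
(0,3): no bracket -> illegal
(1,0): flips 1 -> legal
(1,3): flips 2 -> legal
(1,4): flips 1 -> legal
(2,0): flips 1 -> legal
(2,5): flips 1 -> legal
(3,1): flips 1 -> legal
(4,0): no bracket -> illegal
(4,1): flips 1 -> legal
(4,4): flips 1 -> legal
(5,1): flips 1 -> legal
(5,2): flips 1 -> legal
(5,3): no bracket -> illegal
(5,4): no bracket -> illegal
(5,5): flips 1 -> legal
B mobility = 12
-- W to move --
(0,0): no bracket -> illegal
(0,1): flips 1 -> legal
(0,2): no bracket -> illegal
(1,0): flips 1 -> legal
(1,3): no bracket -> illegal
(1,4): flips 1 -> legal
(1,5): flips 2 -> legal
(2,0): no bracket -> illegal
(2,5): flips 2 -> legal
(3,1): flips 2 -> legal
(4,1): flips 1 -> legal
(4,4): flips 1 -> legal
(5,2): flips 1 -> legal
(5,3): flips 2 -> legal
(5,4): flips 2 -> legal
W mobility = 11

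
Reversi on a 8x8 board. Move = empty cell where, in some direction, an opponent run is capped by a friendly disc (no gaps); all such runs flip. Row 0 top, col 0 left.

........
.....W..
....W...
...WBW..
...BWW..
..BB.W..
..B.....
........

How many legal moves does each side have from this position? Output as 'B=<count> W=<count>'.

Answer: B=8 W=4

Derivation:
-- B to move --
(0,4): no bracket -> illegal
(0,5): no bracket -> illegal
(0,6): no bracket -> illegal
(1,3): no bracket -> illegal
(1,4): flips 1 -> legal
(1,6): no bracket -> illegal
(2,2): no bracket -> illegal
(2,3): flips 1 -> legal
(2,5): no bracket -> illegal
(2,6): flips 2 -> legal
(3,2): flips 1 -> legal
(3,6): flips 1 -> legal
(4,2): no bracket -> illegal
(4,6): flips 2 -> legal
(5,4): flips 1 -> legal
(5,6): flips 1 -> legal
(6,4): no bracket -> illegal
(6,5): no bracket -> illegal
(6,6): no bracket -> illegal
B mobility = 8
-- W to move --
(2,3): flips 1 -> legal
(2,5): no bracket -> illegal
(3,2): no bracket -> illegal
(4,1): no bracket -> illegal
(4,2): flips 1 -> legal
(5,1): no bracket -> illegal
(5,4): no bracket -> illegal
(6,1): no bracket -> illegal
(6,3): flips 2 -> legal
(6,4): no bracket -> illegal
(7,1): flips 2 -> legal
(7,2): no bracket -> illegal
(7,3): no bracket -> illegal
W mobility = 4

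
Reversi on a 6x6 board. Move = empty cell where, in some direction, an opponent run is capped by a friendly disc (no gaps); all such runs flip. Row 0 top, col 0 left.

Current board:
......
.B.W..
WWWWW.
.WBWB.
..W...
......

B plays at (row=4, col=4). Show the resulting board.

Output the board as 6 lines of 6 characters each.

Place B at (4,4); scan 8 dirs for brackets.
Dir NW: opp run (3,3) (2,2) capped by B -> flip
Dir N: first cell 'B' (not opp) -> no flip
Dir NE: first cell '.' (not opp) -> no flip
Dir W: first cell '.' (not opp) -> no flip
Dir E: first cell '.' (not opp) -> no flip
Dir SW: first cell '.' (not opp) -> no flip
Dir S: first cell '.' (not opp) -> no flip
Dir SE: first cell '.' (not opp) -> no flip
All flips: (2,2) (3,3)

Answer: ......
.B.W..
WWBWW.
.WBBB.
..W.B.
......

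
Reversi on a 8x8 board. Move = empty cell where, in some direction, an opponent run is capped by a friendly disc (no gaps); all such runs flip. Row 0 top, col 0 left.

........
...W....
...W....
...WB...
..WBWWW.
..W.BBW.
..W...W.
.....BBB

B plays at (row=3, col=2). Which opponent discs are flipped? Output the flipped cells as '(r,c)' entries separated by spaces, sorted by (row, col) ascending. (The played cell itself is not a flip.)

Answer: (3,3)

Derivation:
Dir NW: first cell '.' (not opp) -> no flip
Dir N: first cell '.' (not opp) -> no flip
Dir NE: opp run (2,3), next='.' -> no flip
Dir W: first cell '.' (not opp) -> no flip
Dir E: opp run (3,3) capped by B -> flip
Dir SW: first cell '.' (not opp) -> no flip
Dir S: opp run (4,2) (5,2) (6,2), next='.' -> no flip
Dir SE: first cell 'B' (not opp) -> no flip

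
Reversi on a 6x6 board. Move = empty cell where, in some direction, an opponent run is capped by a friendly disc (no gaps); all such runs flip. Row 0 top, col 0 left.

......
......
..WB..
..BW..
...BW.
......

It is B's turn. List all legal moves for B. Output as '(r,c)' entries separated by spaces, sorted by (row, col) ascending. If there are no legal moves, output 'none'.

(1,1): no bracket -> illegal
(1,2): flips 1 -> legal
(1,3): no bracket -> illegal
(2,1): flips 1 -> legal
(2,4): no bracket -> illegal
(3,1): no bracket -> illegal
(3,4): flips 1 -> legal
(3,5): no bracket -> illegal
(4,2): no bracket -> illegal
(4,5): flips 1 -> legal
(5,3): no bracket -> illegal
(5,4): no bracket -> illegal
(5,5): no bracket -> illegal

Answer: (1,2) (2,1) (3,4) (4,5)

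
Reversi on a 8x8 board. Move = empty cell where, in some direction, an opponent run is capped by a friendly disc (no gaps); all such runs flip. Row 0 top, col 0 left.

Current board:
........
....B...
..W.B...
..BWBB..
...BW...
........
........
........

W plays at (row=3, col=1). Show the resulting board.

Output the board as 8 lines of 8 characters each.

Place W at (3,1); scan 8 dirs for brackets.
Dir NW: first cell '.' (not opp) -> no flip
Dir N: first cell '.' (not opp) -> no flip
Dir NE: first cell 'W' (not opp) -> no flip
Dir W: first cell '.' (not opp) -> no flip
Dir E: opp run (3,2) capped by W -> flip
Dir SW: first cell '.' (not opp) -> no flip
Dir S: first cell '.' (not opp) -> no flip
Dir SE: first cell '.' (not opp) -> no flip
All flips: (3,2)

Answer: ........
....B...
..W.B...
.WWWBB..
...BW...
........
........
........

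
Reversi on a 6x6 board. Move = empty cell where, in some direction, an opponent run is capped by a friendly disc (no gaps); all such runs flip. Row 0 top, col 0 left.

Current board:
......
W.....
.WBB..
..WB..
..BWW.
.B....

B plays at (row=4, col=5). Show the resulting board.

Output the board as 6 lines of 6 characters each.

Answer: ......
W.....
.WBB..
..WB..
..BBBB
.B....

Derivation:
Place B at (4,5); scan 8 dirs for brackets.
Dir NW: first cell '.' (not opp) -> no flip
Dir N: first cell '.' (not opp) -> no flip
Dir NE: edge -> no flip
Dir W: opp run (4,4) (4,3) capped by B -> flip
Dir E: edge -> no flip
Dir SW: first cell '.' (not opp) -> no flip
Dir S: first cell '.' (not opp) -> no flip
Dir SE: edge -> no flip
All flips: (4,3) (4,4)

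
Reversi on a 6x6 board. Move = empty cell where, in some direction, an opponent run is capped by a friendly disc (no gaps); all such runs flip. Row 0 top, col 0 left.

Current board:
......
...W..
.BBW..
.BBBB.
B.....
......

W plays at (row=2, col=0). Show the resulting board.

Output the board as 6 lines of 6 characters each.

Place W at (2,0); scan 8 dirs for brackets.
Dir NW: edge -> no flip
Dir N: first cell '.' (not opp) -> no flip
Dir NE: first cell '.' (not opp) -> no flip
Dir W: edge -> no flip
Dir E: opp run (2,1) (2,2) capped by W -> flip
Dir SW: edge -> no flip
Dir S: first cell '.' (not opp) -> no flip
Dir SE: opp run (3,1), next='.' -> no flip
All flips: (2,1) (2,2)

Answer: ......
...W..
WWWW..
.BBBB.
B.....
......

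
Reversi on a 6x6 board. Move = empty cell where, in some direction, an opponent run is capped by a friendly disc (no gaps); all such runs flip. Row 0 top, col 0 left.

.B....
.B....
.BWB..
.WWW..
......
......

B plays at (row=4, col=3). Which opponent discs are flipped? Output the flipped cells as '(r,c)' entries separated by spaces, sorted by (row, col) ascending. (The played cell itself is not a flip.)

Answer: (3,2) (3,3)

Derivation:
Dir NW: opp run (3,2) capped by B -> flip
Dir N: opp run (3,3) capped by B -> flip
Dir NE: first cell '.' (not opp) -> no flip
Dir W: first cell '.' (not opp) -> no flip
Dir E: first cell '.' (not opp) -> no flip
Dir SW: first cell '.' (not opp) -> no flip
Dir S: first cell '.' (not opp) -> no flip
Dir SE: first cell '.' (not opp) -> no flip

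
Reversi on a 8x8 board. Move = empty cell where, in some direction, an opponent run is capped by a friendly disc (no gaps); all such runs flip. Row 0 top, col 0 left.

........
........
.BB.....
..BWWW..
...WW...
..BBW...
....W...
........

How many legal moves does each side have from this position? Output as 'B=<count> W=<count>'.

-- B to move --
(2,3): flips 2 -> legal
(2,4): no bracket -> illegal
(2,5): flips 2 -> legal
(2,6): flips 2 -> legal
(3,6): flips 3 -> legal
(4,2): no bracket -> illegal
(4,5): no bracket -> illegal
(4,6): no bracket -> illegal
(5,5): flips 3 -> legal
(6,3): no bracket -> illegal
(6,5): flips 2 -> legal
(7,3): no bracket -> illegal
(7,4): no bracket -> illegal
(7,5): flips 1 -> legal
B mobility = 7
-- W to move --
(1,0): flips 2 -> legal
(1,1): flips 1 -> legal
(1,2): no bracket -> illegal
(1,3): no bracket -> illegal
(2,0): no bracket -> illegal
(2,3): no bracket -> illegal
(3,0): no bracket -> illegal
(3,1): flips 1 -> legal
(4,1): no bracket -> illegal
(4,2): flips 1 -> legal
(5,1): flips 2 -> legal
(6,1): flips 1 -> legal
(6,2): flips 1 -> legal
(6,3): flips 1 -> legal
W mobility = 8

Answer: B=7 W=8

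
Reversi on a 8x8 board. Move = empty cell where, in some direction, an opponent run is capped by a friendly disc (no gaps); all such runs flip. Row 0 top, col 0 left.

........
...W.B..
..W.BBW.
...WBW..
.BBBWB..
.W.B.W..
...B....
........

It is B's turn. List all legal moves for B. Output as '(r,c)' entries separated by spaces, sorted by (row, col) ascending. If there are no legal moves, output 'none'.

Answer: (0,2) (1,7) (2,3) (2,7) (3,2) (3,6) (3,7) (4,6) (5,4) (6,0) (6,1) (6,5)

Derivation:
(0,2): flips 1 -> legal
(0,3): no bracket -> illegal
(0,4): no bracket -> illegal
(1,1): no bracket -> illegal
(1,2): no bracket -> illegal
(1,4): no bracket -> illegal
(1,6): no bracket -> illegal
(1,7): flips 3 -> legal
(2,1): no bracket -> illegal
(2,3): flips 1 -> legal
(2,7): flips 1 -> legal
(3,1): no bracket -> illegal
(3,2): flips 1 -> legal
(3,6): flips 1 -> legal
(3,7): flips 1 -> legal
(4,0): no bracket -> illegal
(4,6): flips 1 -> legal
(5,0): no bracket -> illegal
(5,2): no bracket -> illegal
(5,4): flips 1 -> legal
(5,6): no bracket -> illegal
(6,0): flips 1 -> legal
(6,1): flips 1 -> legal
(6,2): no bracket -> illegal
(6,4): no bracket -> illegal
(6,5): flips 1 -> legal
(6,6): no bracket -> illegal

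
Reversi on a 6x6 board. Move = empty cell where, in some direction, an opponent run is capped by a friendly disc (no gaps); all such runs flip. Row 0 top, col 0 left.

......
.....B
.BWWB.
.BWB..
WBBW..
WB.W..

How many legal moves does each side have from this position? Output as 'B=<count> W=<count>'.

-- B to move --
(1,1): flips 1 -> legal
(1,2): flips 2 -> legal
(1,3): flips 2 -> legal
(1,4): flips 2 -> legal
(3,0): no bracket -> illegal
(3,4): no bracket -> illegal
(4,4): flips 1 -> legal
(5,2): no bracket -> illegal
(5,4): flips 2 -> legal
B mobility = 6
-- W to move --
(0,4): no bracket -> illegal
(0,5): no bracket -> illegal
(1,0): flips 1 -> legal
(1,1): no bracket -> illegal
(1,2): no bracket -> illegal
(1,3): no bracket -> illegal
(1,4): no bracket -> illegal
(2,0): flips 3 -> legal
(2,5): flips 1 -> legal
(3,0): flips 1 -> legal
(3,4): flips 1 -> legal
(3,5): no bracket -> illegal
(4,4): flips 1 -> legal
(5,2): flips 2 -> legal
W mobility = 7

Answer: B=6 W=7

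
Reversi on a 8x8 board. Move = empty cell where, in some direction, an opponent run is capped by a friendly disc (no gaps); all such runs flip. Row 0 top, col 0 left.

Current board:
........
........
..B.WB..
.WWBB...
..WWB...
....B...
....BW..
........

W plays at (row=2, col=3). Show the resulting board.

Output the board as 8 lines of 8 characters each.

Place W at (2,3); scan 8 dirs for brackets.
Dir NW: first cell '.' (not opp) -> no flip
Dir N: first cell '.' (not opp) -> no flip
Dir NE: first cell '.' (not opp) -> no flip
Dir W: opp run (2,2), next='.' -> no flip
Dir E: first cell 'W' (not opp) -> no flip
Dir SW: first cell 'W' (not opp) -> no flip
Dir S: opp run (3,3) capped by W -> flip
Dir SE: opp run (3,4), next='.' -> no flip
All flips: (3,3)

Answer: ........
........
..BWWB..
.WWWB...
..WWB...
....B...
....BW..
........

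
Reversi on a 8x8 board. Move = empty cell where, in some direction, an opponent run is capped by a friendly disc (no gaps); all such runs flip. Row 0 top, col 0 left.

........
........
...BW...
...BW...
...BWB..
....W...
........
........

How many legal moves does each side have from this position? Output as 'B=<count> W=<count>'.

-- B to move --
(1,3): no bracket -> illegal
(1,4): no bracket -> illegal
(1,5): flips 1 -> legal
(2,5): flips 2 -> legal
(3,5): flips 1 -> legal
(5,3): no bracket -> illegal
(5,5): flips 1 -> legal
(6,3): flips 1 -> legal
(6,4): no bracket -> illegal
(6,5): flips 1 -> legal
B mobility = 6
-- W to move --
(1,2): flips 1 -> legal
(1,3): no bracket -> illegal
(1,4): no bracket -> illegal
(2,2): flips 2 -> legal
(3,2): flips 2 -> legal
(3,5): no bracket -> illegal
(3,6): flips 1 -> legal
(4,2): flips 2 -> legal
(4,6): flips 1 -> legal
(5,2): flips 1 -> legal
(5,3): no bracket -> illegal
(5,5): no bracket -> illegal
(5,6): flips 1 -> legal
W mobility = 8

Answer: B=6 W=8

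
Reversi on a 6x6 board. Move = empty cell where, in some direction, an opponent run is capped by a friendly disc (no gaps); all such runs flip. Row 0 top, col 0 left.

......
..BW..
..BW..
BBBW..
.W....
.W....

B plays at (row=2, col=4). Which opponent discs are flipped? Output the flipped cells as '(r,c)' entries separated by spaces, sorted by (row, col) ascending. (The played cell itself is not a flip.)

Answer: (2,3)

Derivation:
Dir NW: opp run (1,3), next='.' -> no flip
Dir N: first cell '.' (not opp) -> no flip
Dir NE: first cell '.' (not opp) -> no flip
Dir W: opp run (2,3) capped by B -> flip
Dir E: first cell '.' (not opp) -> no flip
Dir SW: opp run (3,3), next='.' -> no flip
Dir S: first cell '.' (not opp) -> no flip
Dir SE: first cell '.' (not opp) -> no flip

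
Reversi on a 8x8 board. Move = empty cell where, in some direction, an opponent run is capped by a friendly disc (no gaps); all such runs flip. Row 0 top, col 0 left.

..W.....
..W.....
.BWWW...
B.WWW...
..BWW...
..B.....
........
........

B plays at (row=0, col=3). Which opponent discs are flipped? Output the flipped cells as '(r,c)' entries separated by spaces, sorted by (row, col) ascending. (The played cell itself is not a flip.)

Dir NW: edge -> no flip
Dir N: edge -> no flip
Dir NE: edge -> no flip
Dir W: opp run (0,2), next='.' -> no flip
Dir E: first cell '.' (not opp) -> no flip
Dir SW: opp run (1,2) capped by B -> flip
Dir S: first cell '.' (not opp) -> no flip
Dir SE: first cell '.' (not opp) -> no flip

Answer: (1,2)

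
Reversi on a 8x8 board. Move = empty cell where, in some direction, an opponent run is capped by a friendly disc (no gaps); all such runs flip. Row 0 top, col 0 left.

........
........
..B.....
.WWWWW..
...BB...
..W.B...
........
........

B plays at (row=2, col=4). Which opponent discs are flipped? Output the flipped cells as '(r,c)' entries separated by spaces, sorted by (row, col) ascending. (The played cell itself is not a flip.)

Answer: (3,4)

Derivation:
Dir NW: first cell '.' (not opp) -> no flip
Dir N: first cell '.' (not opp) -> no flip
Dir NE: first cell '.' (not opp) -> no flip
Dir W: first cell '.' (not opp) -> no flip
Dir E: first cell '.' (not opp) -> no flip
Dir SW: opp run (3,3), next='.' -> no flip
Dir S: opp run (3,4) capped by B -> flip
Dir SE: opp run (3,5), next='.' -> no flip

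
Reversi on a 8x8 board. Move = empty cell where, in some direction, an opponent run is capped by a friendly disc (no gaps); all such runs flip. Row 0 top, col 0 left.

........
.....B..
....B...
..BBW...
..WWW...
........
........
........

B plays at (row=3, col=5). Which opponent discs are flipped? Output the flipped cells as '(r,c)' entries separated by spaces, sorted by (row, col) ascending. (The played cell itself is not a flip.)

Answer: (3,4)

Derivation:
Dir NW: first cell 'B' (not opp) -> no flip
Dir N: first cell '.' (not opp) -> no flip
Dir NE: first cell '.' (not opp) -> no flip
Dir W: opp run (3,4) capped by B -> flip
Dir E: first cell '.' (not opp) -> no flip
Dir SW: opp run (4,4), next='.' -> no flip
Dir S: first cell '.' (not opp) -> no flip
Dir SE: first cell '.' (not opp) -> no flip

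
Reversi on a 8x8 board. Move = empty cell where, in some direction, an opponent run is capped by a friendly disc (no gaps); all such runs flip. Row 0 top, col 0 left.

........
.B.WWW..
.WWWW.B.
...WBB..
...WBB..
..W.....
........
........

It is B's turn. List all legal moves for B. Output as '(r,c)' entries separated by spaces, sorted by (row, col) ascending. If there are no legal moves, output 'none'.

Answer: (0,2) (0,4) (1,2) (3,1) (3,2) (4,2) (6,1)

Derivation:
(0,2): flips 2 -> legal
(0,3): no bracket -> illegal
(0,4): flips 3 -> legal
(0,5): no bracket -> illegal
(0,6): no bracket -> illegal
(1,0): no bracket -> illegal
(1,2): flips 1 -> legal
(1,6): no bracket -> illegal
(2,0): no bracket -> illegal
(2,5): no bracket -> illegal
(3,0): no bracket -> illegal
(3,1): flips 1 -> legal
(3,2): flips 1 -> legal
(4,1): no bracket -> illegal
(4,2): flips 1 -> legal
(5,1): no bracket -> illegal
(5,3): no bracket -> illegal
(5,4): no bracket -> illegal
(6,1): flips 2 -> legal
(6,2): no bracket -> illegal
(6,3): no bracket -> illegal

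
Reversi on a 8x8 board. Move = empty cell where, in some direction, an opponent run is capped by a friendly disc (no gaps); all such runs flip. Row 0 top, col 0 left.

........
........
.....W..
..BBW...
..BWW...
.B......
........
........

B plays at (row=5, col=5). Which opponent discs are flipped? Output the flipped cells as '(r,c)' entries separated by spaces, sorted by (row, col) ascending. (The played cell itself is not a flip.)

Dir NW: opp run (4,4) capped by B -> flip
Dir N: first cell '.' (not opp) -> no flip
Dir NE: first cell '.' (not opp) -> no flip
Dir W: first cell '.' (not opp) -> no flip
Dir E: first cell '.' (not opp) -> no flip
Dir SW: first cell '.' (not opp) -> no flip
Dir S: first cell '.' (not opp) -> no flip
Dir SE: first cell '.' (not opp) -> no flip

Answer: (4,4)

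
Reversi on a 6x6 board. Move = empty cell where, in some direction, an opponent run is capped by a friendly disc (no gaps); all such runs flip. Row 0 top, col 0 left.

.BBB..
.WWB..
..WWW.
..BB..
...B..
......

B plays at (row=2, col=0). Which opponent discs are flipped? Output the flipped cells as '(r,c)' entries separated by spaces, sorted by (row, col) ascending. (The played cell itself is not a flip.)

Dir NW: edge -> no flip
Dir N: first cell '.' (not opp) -> no flip
Dir NE: opp run (1,1) capped by B -> flip
Dir W: edge -> no flip
Dir E: first cell '.' (not opp) -> no flip
Dir SW: edge -> no flip
Dir S: first cell '.' (not opp) -> no flip
Dir SE: first cell '.' (not opp) -> no flip

Answer: (1,1)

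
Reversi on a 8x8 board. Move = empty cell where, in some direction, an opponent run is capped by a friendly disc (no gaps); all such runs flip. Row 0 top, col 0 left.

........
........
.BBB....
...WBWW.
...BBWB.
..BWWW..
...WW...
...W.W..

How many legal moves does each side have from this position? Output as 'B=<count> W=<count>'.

Answer: B=9 W=12

Derivation:
-- B to move --
(2,4): flips 1 -> legal
(2,5): no bracket -> illegal
(2,6): flips 2 -> legal
(2,7): no bracket -> illegal
(3,2): flips 1 -> legal
(3,7): flips 2 -> legal
(4,2): no bracket -> illegal
(4,7): no bracket -> illegal
(5,6): flips 4 -> legal
(6,2): flips 1 -> legal
(6,5): flips 1 -> legal
(6,6): flips 1 -> legal
(7,2): no bracket -> illegal
(7,4): flips 3 -> legal
(7,6): no bracket -> illegal
B mobility = 9
-- W to move --
(1,0): no bracket -> illegal
(1,1): flips 1 -> legal
(1,2): flips 2 -> legal
(1,3): flips 1 -> legal
(1,4): no bracket -> illegal
(2,0): no bracket -> illegal
(2,4): flips 2 -> legal
(2,5): no bracket -> illegal
(3,0): no bracket -> illegal
(3,1): no bracket -> illegal
(3,2): flips 1 -> legal
(3,7): flips 1 -> legal
(4,1): flips 1 -> legal
(4,2): flips 2 -> legal
(4,7): flips 1 -> legal
(5,1): flips 1 -> legal
(5,6): flips 1 -> legal
(5,7): flips 1 -> legal
(6,1): no bracket -> illegal
(6,2): no bracket -> illegal
W mobility = 12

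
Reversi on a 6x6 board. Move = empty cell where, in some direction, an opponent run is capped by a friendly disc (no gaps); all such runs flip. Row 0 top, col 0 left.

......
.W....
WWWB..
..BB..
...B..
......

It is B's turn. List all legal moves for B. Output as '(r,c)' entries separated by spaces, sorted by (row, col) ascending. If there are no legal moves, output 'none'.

(0,0): flips 2 -> legal
(0,1): no bracket -> illegal
(0,2): no bracket -> illegal
(1,0): flips 1 -> legal
(1,2): flips 1 -> legal
(1,3): no bracket -> illegal
(3,0): no bracket -> illegal
(3,1): no bracket -> illegal

Answer: (0,0) (1,0) (1,2)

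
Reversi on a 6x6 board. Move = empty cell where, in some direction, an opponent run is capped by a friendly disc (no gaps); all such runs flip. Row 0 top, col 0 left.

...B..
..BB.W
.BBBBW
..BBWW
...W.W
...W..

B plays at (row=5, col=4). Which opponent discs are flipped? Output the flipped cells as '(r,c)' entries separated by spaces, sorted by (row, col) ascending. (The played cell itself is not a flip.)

Dir NW: opp run (4,3) capped by B -> flip
Dir N: first cell '.' (not opp) -> no flip
Dir NE: opp run (4,5), next=edge -> no flip
Dir W: opp run (5,3), next='.' -> no flip
Dir E: first cell '.' (not opp) -> no flip
Dir SW: edge -> no flip
Dir S: edge -> no flip
Dir SE: edge -> no flip

Answer: (4,3)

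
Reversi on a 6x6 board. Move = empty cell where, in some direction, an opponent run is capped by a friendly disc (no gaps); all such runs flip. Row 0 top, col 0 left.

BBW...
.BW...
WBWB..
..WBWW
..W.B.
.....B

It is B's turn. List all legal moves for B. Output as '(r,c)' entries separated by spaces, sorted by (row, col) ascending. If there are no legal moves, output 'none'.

(0,3): flips 2 -> legal
(1,0): no bracket -> illegal
(1,3): flips 1 -> legal
(2,4): flips 1 -> legal
(2,5): no bracket -> illegal
(3,0): no bracket -> illegal
(3,1): flips 1 -> legal
(4,1): flips 1 -> legal
(4,3): flips 1 -> legal
(4,5): flips 1 -> legal
(5,1): flips 1 -> legal
(5,2): no bracket -> illegal
(5,3): no bracket -> illegal

Answer: (0,3) (1,3) (2,4) (3,1) (4,1) (4,3) (4,5) (5,1)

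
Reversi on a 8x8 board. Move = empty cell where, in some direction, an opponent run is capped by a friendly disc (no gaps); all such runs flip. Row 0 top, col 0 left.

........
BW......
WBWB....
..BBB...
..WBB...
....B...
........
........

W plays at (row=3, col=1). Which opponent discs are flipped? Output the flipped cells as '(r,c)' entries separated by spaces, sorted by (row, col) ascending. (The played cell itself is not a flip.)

Answer: (2,1)

Derivation:
Dir NW: first cell 'W' (not opp) -> no flip
Dir N: opp run (2,1) capped by W -> flip
Dir NE: first cell 'W' (not opp) -> no flip
Dir W: first cell '.' (not opp) -> no flip
Dir E: opp run (3,2) (3,3) (3,4), next='.' -> no flip
Dir SW: first cell '.' (not opp) -> no flip
Dir S: first cell '.' (not opp) -> no flip
Dir SE: first cell 'W' (not opp) -> no flip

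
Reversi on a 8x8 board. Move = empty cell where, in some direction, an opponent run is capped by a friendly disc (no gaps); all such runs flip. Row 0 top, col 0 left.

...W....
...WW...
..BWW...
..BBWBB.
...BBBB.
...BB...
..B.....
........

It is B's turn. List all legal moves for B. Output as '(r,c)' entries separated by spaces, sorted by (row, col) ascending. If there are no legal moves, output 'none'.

Answer: (0,2) (0,4) (0,5) (1,2) (1,5) (2,5)

Derivation:
(0,2): flips 2 -> legal
(0,4): flips 4 -> legal
(0,5): flips 2 -> legal
(1,2): flips 2 -> legal
(1,5): flips 1 -> legal
(2,5): flips 3 -> legal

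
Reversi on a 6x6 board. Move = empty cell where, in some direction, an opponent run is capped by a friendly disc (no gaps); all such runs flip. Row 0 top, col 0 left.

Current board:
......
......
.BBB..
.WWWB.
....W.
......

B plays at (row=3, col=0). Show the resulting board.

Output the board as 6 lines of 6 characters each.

Answer: ......
......
.BBB..
BBBBB.
....W.
......

Derivation:
Place B at (3,0); scan 8 dirs for brackets.
Dir NW: edge -> no flip
Dir N: first cell '.' (not opp) -> no flip
Dir NE: first cell 'B' (not opp) -> no flip
Dir W: edge -> no flip
Dir E: opp run (3,1) (3,2) (3,3) capped by B -> flip
Dir SW: edge -> no flip
Dir S: first cell '.' (not opp) -> no flip
Dir SE: first cell '.' (not opp) -> no flip
All flips: (3,1) (3,2) (3,3)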